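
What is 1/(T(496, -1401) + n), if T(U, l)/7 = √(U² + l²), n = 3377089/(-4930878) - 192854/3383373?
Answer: 2549181124042563780348166/371893911414200713404690891775347 + 24052559311510165901832892*√2208817/371893911414200713404690891775347 ≈ 9.6129e-5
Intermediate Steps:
n = -1375210143001/1853666610166 (n = 3377089*(-1/4930878) - 192854*1/3383373 = -3377089/4930878 - 192854/3383373 = -1375210143001/1853666610166 ≈ -0.74189)
T(U, l) = 7*√(U² + l²)
1/(T(496, -1401) + n) = 1/(7*√(496² + (-1401)²) - 1375210143001/1853666610166) = 1/(7*√(246016 + 1962801) - 1375210143001/1853666610166) = 1/(7*√2208817 - 1375210143001/1853666610166) = 1/(-1375210143001/1853666610166 + 7*√2208817)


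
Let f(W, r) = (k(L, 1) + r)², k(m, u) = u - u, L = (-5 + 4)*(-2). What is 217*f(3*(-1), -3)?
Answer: 1953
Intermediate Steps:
L = 2 (L = -1*(-2) = 2)
k(m, u) = 0
f(W, r) = r² (f(W, r) = (0 + r)² = r²)
217*f(3*(-1), -3) = 217*(-3)² = 217*9 = 1953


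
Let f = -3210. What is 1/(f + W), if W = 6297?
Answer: 1/3087 ≈ 0.00032394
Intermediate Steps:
1/(f + W) = 1/(-3210 + 6297) = 1/3087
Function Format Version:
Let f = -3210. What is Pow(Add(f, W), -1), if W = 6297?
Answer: Rational(1, 3087) ≈ 0.00032394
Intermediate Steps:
Pow(Add(f, W), -1) = Pow(Add(-3210, 6297), -1) = Pow(3087, -1) = Rational(1, 3087)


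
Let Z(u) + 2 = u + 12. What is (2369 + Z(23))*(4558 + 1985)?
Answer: 15716286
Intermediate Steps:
Z(u) = 10 + u (Z(u) = -2 + (u + 12) = -2 + (12 + u) = 10 + u)
(2369 + Z(23))*(4558 + 1985) = (2369 + (10 + 23))*(4558 + 1985) = (2369 + 33)*6543 = 2402*6543 = 15716286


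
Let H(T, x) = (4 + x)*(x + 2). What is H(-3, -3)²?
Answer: 1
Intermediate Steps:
H(T, x) = (2 + x)*(4 + x) (H(T, x) = (4 + x)*(2 + x) = (2 + x)*(4 + x))
H(-3, -3)² = (8 + (-3)² + 6*(-3))² = (8 + 9 - 18)² = (-1)² = 1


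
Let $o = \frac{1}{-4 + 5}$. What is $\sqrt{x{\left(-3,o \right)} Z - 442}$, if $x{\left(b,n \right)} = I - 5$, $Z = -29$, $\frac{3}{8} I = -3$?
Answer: $i \sqrt{65} \approx 8.0623 i$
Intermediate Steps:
$I = -8$ ($I = \frac{8}{3} \left(-3\right) = -8$)
$o = 1$ ($o = 1^{-1} = 1$)
$x{\left(b,n \right)} = -13$ ($x{\left(b,n \right)} = -8 - 5 = -13$)
$\sqrt{x{\left(-3,o \right)} Z - 442} = \sqrt{\left(-13\right) \left(-29\right) - 442} = \sqrt{377 - 442} = \sqrt{-65} = i \sqrt{65}$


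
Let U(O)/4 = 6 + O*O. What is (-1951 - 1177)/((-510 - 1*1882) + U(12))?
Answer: 391/224 ≈ 1.7455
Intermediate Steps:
U(O) = 24 + 4*O² (U(O) = 4*(6 + O*O) = 4*(6 + O²) = 24 + 4*O²)
(-1951 - 1177)/((-510 - 1*1882) + U(12)) = (-1951 - 1177)/((-510 - 1*1882) + (24 + 4*12²)) = -3128/((-510 - 1882) + (24 + 4*144)) = -3128/(-2392 + (24 + 576)) = -3128/(-2392 + 600) = -3128/(-1792) = -3128*(-1/1792) = 391/224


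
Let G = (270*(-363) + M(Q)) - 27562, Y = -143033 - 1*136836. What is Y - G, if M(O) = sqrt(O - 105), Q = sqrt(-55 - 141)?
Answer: -154297 - sqrt(-105 + 14*I) ≈ -1.543e+5 - 10.27*I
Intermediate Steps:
Q = 14*I (Q = sqrt(-196) = 14*I ≈ 14.0*I)
Y = -279869 (Y = -143033 - 136836 = -279869)
M(O) = sqrt(-105 + O)
G = -125572 + sqrt(-105 + 14*I) (G = (270*(-363) + sqrt(-105 + 14*I)) - 27562 = (-98010 + sqrt(-105 + 14*I)) - 27562 = -125572 + sqrt(-105 + 14*I) ≈ -1.2557e+5 + 10.27*I)
Y - G = -279869 - (-125572 + sqrt(-105 + 14*I)) = -279869 + (125572 - sqrt(-105 + 14*I)) = -154297 - sqrt(-105 + 14*I)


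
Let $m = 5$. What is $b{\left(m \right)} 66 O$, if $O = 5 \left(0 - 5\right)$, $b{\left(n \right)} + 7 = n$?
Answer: $3300$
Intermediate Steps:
$b{\left(n \right)} = -7 + n$
$O = -25$ ($O = 5 \left(-5\right) = -25$)
$b{\left(m \right)} 66 O = \left(-7 + 5\right) 66 \left(-25\right) = \left(-2\right) 66 \left(-25\right) = \left(-132\right) \left(-25\right) = 3300$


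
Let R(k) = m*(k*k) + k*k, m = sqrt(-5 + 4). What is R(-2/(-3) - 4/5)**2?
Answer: 32*I/50625 ≈ 0.0006321*I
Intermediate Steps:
m = I (m = sqrt(-1) = I ≈ 1.0*I)
R(k) = k**2 + I*k**2 (R(k) = I*(k*k) + k*k = I*k**2 + k**2 = k**2 + I*k**2)
R(-2/(-3) - 4/5)**2 = ((-2/(-3) - 4/5)**2*(1 + I))**2 = ((-2*(-1/3) - 4*1/5)**2*(1 + I))**2 = ((2/3 - 4/5)**2*(1 + I))**2 = ((-2/15)**2*(1 + I))**2 = (4*(1 + I)/225)**2 = (4/225 + 4*I/225)**2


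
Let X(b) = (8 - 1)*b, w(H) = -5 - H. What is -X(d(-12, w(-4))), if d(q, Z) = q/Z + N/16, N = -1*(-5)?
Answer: -1379/16 ≈ -86.188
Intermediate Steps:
N = 5
d(q, Z) = 5/16 + q/Z (d(q, Z) = q/Z + 5/16 = 5/16 + q/Z)
X(b) = 7*b
-X(d(-12, w(-4))) = -7*(5/16 - 12/(-5 - 1*(-4))) = -7*(5/16 - 12/(-5 + 4)) = -7*(5/16 - 12/(-1)) = -7*(5/16 - 12*(-1)) = -7*(5/16 + 12) = -7*197/16 = -1*1379/16 = -1379/16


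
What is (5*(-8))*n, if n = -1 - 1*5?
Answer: 240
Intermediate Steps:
n = -6 (n = -1 - 5 = -6)
(5*(-8))*n = (5*(-8))*(-6) = -40*(-6) = 240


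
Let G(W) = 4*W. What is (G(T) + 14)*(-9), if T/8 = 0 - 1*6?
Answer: 1602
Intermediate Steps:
T = -48 (T = 8*(0 - 1*6) = 8*(0 - 6) = 8*(-6) = -48)
(G(T) + 14)*(-9) = (4*(-48) + 14)*(-9) = (-192 + 14)*(-9) = -178*(-9) = 1602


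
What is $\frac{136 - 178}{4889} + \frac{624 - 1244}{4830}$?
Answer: $- \frac{323404}{2361387} \approx -0.13696$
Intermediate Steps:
$\frac{136 - 178}{4889} + \frac{624 - 1244}{4830} = \left(136 - 178\right) \frac{1}{4889} - \frac{62}{483} = \left(-42\right) \frac{1}{4889} - \frac{62}{483} = - \frac{42}{4889} - \frac{62}{483} = - \frac{323404}{2361387}$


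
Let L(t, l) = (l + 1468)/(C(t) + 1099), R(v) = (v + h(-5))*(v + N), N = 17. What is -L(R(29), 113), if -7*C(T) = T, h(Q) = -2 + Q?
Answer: -217/131 ≈ -1.6565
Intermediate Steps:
R(v) = (-7 + v)*(17 + v) (R(v) = (v + (-2 - 5))*(v + 17) = (v - 7)*(17 + v) = (-7 + v)*(17 + v))
C(T) = -T/7
L(t, l) = (1468 + l)/(1099 - t/7) (L(t, l) = (l + 1468)/(-t/7 + 1099) = (1468 + l)/(1099 - t/7))
-L(R(29), 113) = -7*(-1468 - 1*113)/(-7693 + (-119 + 29² + 10*29)) = -7*(-1468 - 113)/(-7693 + (-119 + 841 + 290)) = -7*(-1581)/(-7693 + 1012) = -7*(-1581)/(-6681) = -7*(-1)*(-1581)/6681 = -1*217/131 = -217/131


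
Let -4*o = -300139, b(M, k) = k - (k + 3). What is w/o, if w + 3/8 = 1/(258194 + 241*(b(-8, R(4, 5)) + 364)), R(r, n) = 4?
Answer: -1035577/207212964210 ≈ -4.9976e-6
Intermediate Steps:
b(M, k) = -3 (b(M, k) = k - (3 + k) = k + (-3 - k) = -3)
o = 300139/4 (o = -¼*(-300139) = 300139/4 ≈ 75035.)
w = -1035577/2761560 (w = -3/8 + 1/(258194 + 241*(-3 + 364)) = -3/8 + 1/(258194 + 241*361) = -3/8 + 1/(258194 + 87001) = -3/8 + 1/345195 = -1035577/2761560 ≈ -0.37500)
w/o = -1035577/(2761560*300139/4) = -1035577/2761560*4/300139 = -1035577/207212964210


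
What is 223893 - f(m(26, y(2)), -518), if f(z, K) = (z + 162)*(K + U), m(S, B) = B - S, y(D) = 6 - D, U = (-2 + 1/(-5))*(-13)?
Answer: 292409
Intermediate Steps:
U = 143/5 (U = (-2 - 1/5)*(-13) = -11/5*(-13) = 143/5 ≈ 28.600)
f(z, K) = (162 + z)*(143/5 + K) (f(z, K) = (z + 162)*(K + 143/5) = (162 + z)*(143/5 + K))
223893 - f(m(26, y(2)), -518) = 223893 - (23166/5 + 162*(-518) + 143*((6 - 1*2) - 1*26)/5 - 518*((6 - 1*2) - 1*26)) = 223893 - (23166/5 - 83916 + 143*((6 - 2) - 26)/5 - 518*((6 - 2) - 26)) = 223893 - (23166/5 - 83916 + 143*(4 - 26)/5 - 518*(4 - 26)) = 223893 - (23166/5 - 83916 + (143/5)*(-22) - 518*(-22)) = 223893 - (23166/5 - 83916 - 3146/5 + 11396) = 223893 - 1*(-68516) = 223893 + 68516 = 292409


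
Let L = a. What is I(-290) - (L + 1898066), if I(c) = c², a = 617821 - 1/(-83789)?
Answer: -203757000944/83789 ≈ -2.4318e+6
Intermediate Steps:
a = 51766603770/83789 (a = 617821 - 1*(-1/83789) = 617821 + 1/83789 = 51766603770/83789 ≈ 6.1782e+5)
L = 51766603770/83789 ≈ 6.1782e+5
I(-290) - (L + 1898066) = (-290)² - (51766603770/83789 + 1898066) = 84100 - 1*210803655844/83789 = 84100 - 210803655844/83789 = -203757000944/83789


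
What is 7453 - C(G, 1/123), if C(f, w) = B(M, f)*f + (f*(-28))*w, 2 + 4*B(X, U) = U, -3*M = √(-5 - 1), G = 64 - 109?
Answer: 1133897/164 ≈ 6914.0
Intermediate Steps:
G = -45
M = -I*√6/3 (M = -√(-5 - 1)/3 = -I*√6/3 ≈ -0.8165*I)
B(X, U) = -½ + U/4
C(f, w) = f*(-½ + f/4) - 28*f*w (C(f, w) = (-½ + f/4)*f + (f*(-28))*w = f*(-½ + f/4) + (-28*f)*w = f*(-½ + f/4) - 28*f*w)
7453 - C(G, 1/123) = 7453 - (-45)*(-2 - 45 - 112/123)/4 = 7453 - (-45)*(-5893)/(4*123) = 7453 - 1*88395/164 = 7453 - 88395/164 = 1133897/164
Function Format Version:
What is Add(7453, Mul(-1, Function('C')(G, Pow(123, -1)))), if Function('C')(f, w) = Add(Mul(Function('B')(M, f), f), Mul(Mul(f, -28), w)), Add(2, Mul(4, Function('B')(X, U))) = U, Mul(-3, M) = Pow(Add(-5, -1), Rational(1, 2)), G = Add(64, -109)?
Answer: Rational(1133897, 164) ≈ 6914.0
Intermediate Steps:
G = -45
M = Mul(Rational(-1, 3), I, Pow(6, Rational(1, 2))) (M = Mul(Rational(-1, 3), Pow(Add(-5, -1), Rational(1, 2))) = Mul(Rational(-1, 3), Pow(-6, Rational(1, 2))) = Mul(Rational(-1, 3), Mul(I, Pow(6, Rational(1, 2)))) = Mul(Rational(-1, 3), I, Pow(6, Rational(1, 2))) ≈ Mul(-0.81650, I))
Function('B')(X, U) = Add(Rational(-1, 2), Mul(Rational(1, 4), U))
Function('C')(f, w) = Add(Mul(f, Add(Rational(-1, 2), Mul(Rational(1, 4), f))), Mul(-28, f, w)) (Function('C')(f, w) = Add(Mul(Add(Rational(-1, 2), Mul(Rational(1, 4), f)), f), Mul(Mul(f, -28), w)) = Add(Mul(f, Add(Rational(-1, 2), Mul(Rational(1, 4), f))), Mul(Mul(-28, f), w)) = Add(Mul(f, Add(Rational(-1, 2), Mul(Rational(1, 4), f))), Mul(-28, f, w)))
Add(7453, Mul(-1, Function('C')(G, Pow(123, -1)))) = Add(7453, Mul(-1, Mul(Rational(1, 4), -45, Add(-2, -45, Mul(-112, Pow(123, -1)))))) = Add(7453, Mul(-1, Mul(Rational(1, 4), -45, Add(-2, -45, Mul(-112, Rational(1, 123)))))) = Add(7453, Mul(-1, Mul(Rational(1, 4), -45, Add(-2, -45, Rational(-112, 123))))) = Add(7453, Mul(-1, Mul(Rational(1, 4), -45, Rational(-5893, 123)))) = Add(7453, Mul(-1, Rational(88395, 164))) = Add(7453, Rational(-88395, 164)) = Rational(1133897, 164)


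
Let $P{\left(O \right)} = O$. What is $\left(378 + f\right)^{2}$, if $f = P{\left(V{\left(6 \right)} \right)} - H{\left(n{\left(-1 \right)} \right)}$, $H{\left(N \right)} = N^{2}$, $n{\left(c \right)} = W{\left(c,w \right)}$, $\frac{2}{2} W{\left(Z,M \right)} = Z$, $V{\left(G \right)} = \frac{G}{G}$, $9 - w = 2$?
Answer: $142884$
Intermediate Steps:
$w = 7$ ($w = 9 - 2 = 7$)
$V{\left(G \right)} = 1$
$W{\left(Z,M \right)} = Z$
$n{\left(c \right)} = c$
$f = 0$ ($f = 1 - \left(-1\right)^{2} = 1 - 1 = 0$)
$\left(378 + f\right)^{2} = \left(378 + 0\right)^{2} = 378^{2} = 142884$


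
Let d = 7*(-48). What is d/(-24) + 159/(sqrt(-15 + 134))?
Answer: 14 + 159*sqrt(119)/119 ≈ 28.576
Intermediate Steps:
d = -336
d/(-24) + 159/(sqrt(-15 + 134)) = -336/(-24) + 159/(sqrt(-15 + 134)) = -336*(-1/24) + 159/(sqrt(119)) = 14 + 159*(sqrt(119)/119) = 14 + 159*sqrt(119)/119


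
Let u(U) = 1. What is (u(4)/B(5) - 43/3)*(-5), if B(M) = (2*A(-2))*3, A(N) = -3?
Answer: 1295/18 ≈ 71.944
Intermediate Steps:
B(M) = -18 (B(M) = (2*(-3))*3 = -6*3 = -18)
(u(4)/B(5) - 43/3)*(-5) = (1/(-18) - 43/3)*(-5) = (1*(-1/18) - 43*⅓)*(-5) = (-1/18 - 43/3)*(-5) = -259/18*(-5) = 1295/18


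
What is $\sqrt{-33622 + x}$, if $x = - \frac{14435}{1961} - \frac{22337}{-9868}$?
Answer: $\frac{i \sqrt{3148058978664629073}}{9675574} \approx 183.38 i$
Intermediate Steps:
$x = - \frac{98641723}{19351148}$ ($x = \left(-14435\right) \frac{1}{1961} - - \frac{22337}{9868} = - \frac{14435}{1961} + \frac{22337}{9868} = - \frac{98641723}{19351148} \approx -5.0975$)
$\sqrt{-33622 + x} = \sqrt{-33622 - \frac{98641723}{19351148}} = \sqrt{- \frac{650722939779}{19351148}} = \frac{i \sqrt{3148058978664629073}}{9675574}$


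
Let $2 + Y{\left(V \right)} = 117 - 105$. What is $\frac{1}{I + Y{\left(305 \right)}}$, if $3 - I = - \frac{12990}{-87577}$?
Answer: $\frac{87577}{1125511} \approx 0.077811$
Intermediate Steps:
$Y{\left(V \right)} = 10$ ($Y{\left(V \right)} = -2 + \left(117 - 105\right) = -2 + 12 = 10$)
$I = \frac{249741}{87577}$ ($I = 3 - - \frac{12990}{-87577} = 3 - \left(-12990\right) \left(- \frac{1}{87577}\right) = 3 - \frac{12990}{87577} = \frac{249741}{87577} \approx 2.8517$)
$\frac{1}{I + Y{\left(305 \right)}} = \frac{1}{\frac{249741}{87577} + 10} = \frac{1}{\frac{1125511}{87577}} = \frac{87577}{1125511}$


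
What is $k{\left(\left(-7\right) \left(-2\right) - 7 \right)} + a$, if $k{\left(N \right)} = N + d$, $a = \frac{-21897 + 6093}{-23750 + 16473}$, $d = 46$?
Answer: $\frac{401485}{7277} \approx 55.172$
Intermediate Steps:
$a = \frac{15804}{7277}$ ($a = - \frac{15804}{-7277} = \left(-15804\right) \left(- \frac{1}{7277}\right) = \frac{15804}{7277} \approx 2.1718$)
$k{\left(N \right)} = 46 + N$ ($k{\left(N \right)} = N + 46 = 46 + N$)
$k{\left(\left(-7\right) \left(-2\right) - 7 \right)} + a = \left(46 - -7\right) + \frac{15804}{7277} = \left(46 + \left(14 - 7\right)\right) + \frac{15804}{7277} = \left(46 + 7\right) + \frac{15804}{7277} = 53 + \frac{15804}{7277} = \frac{401485}{7277}$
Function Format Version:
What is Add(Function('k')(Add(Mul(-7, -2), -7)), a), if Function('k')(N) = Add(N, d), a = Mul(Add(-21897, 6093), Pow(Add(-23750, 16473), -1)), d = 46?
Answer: Rational(401485, 7277) ≈ 55.172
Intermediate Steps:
a = Rational(15804, 7277) (a = Mul(-15804, Pow(-7277, -1)) = Mul(-15804, Rational(-1, 7277)) = Rational(15804, 7277) ≈ 2.1718)
Function('k')(N) = Add(46, N) (Function('k')(N) = Add(N, 46) = Add(46, N))
Add(Function('k')(Add(Mul(-7, -2), -7)), a) = Add(Add(46, Add(Mul(-7, -2), -7)), Rational(15804, 7277)) = Add(Add(46, Add(14, -7)), Rational(15804, 7277)) = Add(Add(46, 7), Rational(15804, 7277)) = Add(53, Rational(15804, 7277)) = Rational(401485, 7277)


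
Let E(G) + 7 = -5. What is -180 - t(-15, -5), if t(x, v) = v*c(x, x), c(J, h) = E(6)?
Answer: -240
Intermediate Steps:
E(G) = -12 (E(G) = -7 - 5 = -12)
c(J, h) = -12
t(x, v) = -12*v (t(x, v) = v*(-12) = -12*v)
-180 - t(-15, -5) = -180 - (-12)*(-5) = -180 - 1*60 = -180 - 60 = -240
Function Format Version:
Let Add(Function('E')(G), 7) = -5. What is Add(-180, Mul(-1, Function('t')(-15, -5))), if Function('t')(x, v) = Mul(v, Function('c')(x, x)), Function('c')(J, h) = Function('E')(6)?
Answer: -240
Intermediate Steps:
Function('E')(G) = -12 (Function('E')(G) = Add(-7, -5) = -12)
Function('c')(J, h) = -12
Function('t')(x, v) = Mul(-12, v) (Function('t')(x, v) = Mul(v, -12) = Mul(-12, v))
Add(-180, Mul(-1, Function('t')(-15, -5))) = Add(-180, Mul(-1, Mul(-12, -5))) = Add(-180, Mul(-1, 60)) = Add(-180, -60) = -240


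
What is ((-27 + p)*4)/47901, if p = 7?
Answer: -80/47901 ≈ -0.0016701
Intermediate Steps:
((-27 + p)*4)/47901 = ((-27 + 7)*4)/47901 = -20*4*(1/47901) = -80*1/47901 = -80/47901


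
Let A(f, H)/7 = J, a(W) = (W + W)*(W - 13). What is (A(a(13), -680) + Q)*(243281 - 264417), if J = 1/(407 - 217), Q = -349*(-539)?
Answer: -377711913096/95 ≈ -3.9759e+9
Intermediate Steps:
Q = 188111
a(W) = 2*W*(-13 + W) (a(W) = (2*W)*(-13 + W) = 2*W*(-13 + W))
J = 1/190 ≈ 0.0052632
A(f, H) = 7/190 (A(f, H) = 7*(1/190) = 7/190)
(A(a(13), -680) + Q)*(243281 - 264417) = (7/190 + 188111)*(243281 - 264417) = (35741097/190)*(-21136) = -377711913096/95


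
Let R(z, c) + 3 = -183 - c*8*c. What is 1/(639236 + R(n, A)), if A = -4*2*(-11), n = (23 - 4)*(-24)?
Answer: 1/577098 ≈ 1.7328e-6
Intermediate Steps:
n = -456 (n = 19*(-24) = -456)
A = 88 (A = -8*(-11) = 88)
R(z, c) = -186 - 8*c² (R(z, c) = -3 + (-183 - c*8*c) = -3 + (-183 - 8*c*c) = -3 + (-183 - 8*c²) = -186 - 8*c²)
1/(639236 + R(n, A)) = 1/(639236 + (-186 - 8*88²)) = 1/(639236 + (-186 - 8*7744)) = 1/(639236 + (-186 - 61952)) = 1/(639236 - 62138) = 1/577098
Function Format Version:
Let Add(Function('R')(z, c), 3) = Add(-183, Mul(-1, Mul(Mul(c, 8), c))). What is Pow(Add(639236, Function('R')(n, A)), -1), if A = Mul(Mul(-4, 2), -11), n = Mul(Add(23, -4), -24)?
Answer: Rational(1, 577098) ≈ 1.7328e-6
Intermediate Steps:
n = -456 (n = Mul(19, -24) = -456)
A = 88 (A = Mul(-8, -11) = 88)
Function('R')(z, c) = Add(-186, Mul(-8, Pow(c, 2))) (Function('R')(z, c) = Add(-3, Add(-183, Mul(-1, Mul(Mul(c, 8), c)))) = Add(-3, Add(-183, Mul(-1, Mul(Mul(8, c), c)))) = Add(-3, Add(-183, Mul(-1, Mul(8, Pow(c, 2))))) = Add(-3, Add(-183, Mul(-8, Pow(c, 2)))) = Add(-186, Mul(-8, Pow(c, 2))))
Pow(Add(639236, Function('R')(n, A)), -1) = Pow(Add(639236, Add(-186, Mul(-8, Pow(88, 2)))), -1) = Pow(Add(639236, Add(-186, Mul(-8, 7744))), -1) = Pow(Add(639236, Add(-186, -61952)), -1) = Pow(Add(639236, -62138), -1) = Pow(577098, -1) = Rational(1, 577098)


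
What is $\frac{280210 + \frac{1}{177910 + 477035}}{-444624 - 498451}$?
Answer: $- \frac{183522138451}{617662255875} \approx -0.29712$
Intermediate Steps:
$\frac{280210 + \frac{1}{177910 + 477035}}{-444624 - 498451} = \frac{280210 + \frac{1}{654945}}{-943075} = \left(280210 + \frac{1}{654945}\right) \left(- \frac{1}{943075}\right) = \frac{183522138451}{654945} \left(- \frac{1}{943075}\right) = - \frac{183522138451}{617662255875}$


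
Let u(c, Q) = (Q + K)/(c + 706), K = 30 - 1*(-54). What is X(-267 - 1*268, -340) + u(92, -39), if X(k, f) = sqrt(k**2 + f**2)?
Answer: 15/266 + 5*sqrt(16073) ≈ 633.95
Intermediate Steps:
K = 84 (K = 30 + 54 = 84)
u(c, Q) = (84 + Q)/(706 + c) (u(c, Q) = (Q + 84)/(c + 706) = (84 + Q)/(706 + c))
X(k, f) = sqrt(f**2 + k**2)
X(-267 - 1*268, -340) + u(92, -39) = sqrt((-340)**2 + (-267 - 1*268)**2) + (84 - 39)/(706 + 92) = sqrt(115600 + (-267 - 268)**2) + 45/798 = sqrt(115600 + (-535)**2) + (1/798)*45 = sqrt(115600 + 286225) + 15/266 = sqrt(401825) + 15/266 = 5*sqrt(16073) + 15/266 = 15/266 + 5*sqrt(16073)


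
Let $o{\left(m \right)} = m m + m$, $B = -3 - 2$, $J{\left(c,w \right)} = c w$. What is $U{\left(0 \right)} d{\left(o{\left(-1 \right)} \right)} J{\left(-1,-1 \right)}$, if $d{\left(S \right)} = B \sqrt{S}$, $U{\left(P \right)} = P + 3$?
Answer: $0$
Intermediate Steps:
$U{\left(P \right)} = 3 + P$
$B = -5$
$o{\left(m \right)} = m + m^{2}$ ($o{\left(m \right)} = m^{2} + m = m + m^{2}$)
$d{\left(S \right)} = - 5 \sqrt{S}$
$U{\left(0 \right)} d{\left(o{\left(-1 \right)} \right)} J{\left(-1,-1 \right)} = \left(3 + 0\right) \left(- 5 \sqrt{- (1 - 1)}\right) \left(\left(-1\right) \left(-1\right)\right) = 3 \left(- 5 \sqrt{\left(-1\right) 0}\right) 1 = 3 \left(- 5 \sqrt{0}\right) 1 = 3 \left(\left(-5\right) 0\right) 1 = 3 \cdot 0 \cdot 1 = 0 \cdot 1 = 0$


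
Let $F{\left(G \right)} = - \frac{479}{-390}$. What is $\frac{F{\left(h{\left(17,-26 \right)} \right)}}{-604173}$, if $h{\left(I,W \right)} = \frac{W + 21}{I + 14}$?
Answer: $- \frac{479}{235627470} \approx -2.0329 \cdot 10^{-6}$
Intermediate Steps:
$h{\left(I,W \right)} = \frac{21 + W}{14 + I}$
$F{\left(G \right)} = \frac{479}{390}$ ($F{\left(G \right)} = \left(-479\right) \left(- \frac{1}{390}\right) = \frac{479}{390}$)
$\frac{F{\left(h{\left(17,-26 \right)} \right)}}{-604173} = \frac{479}{390 \left(-604173\right)} = \frac{479}{390} \left(- \frac{1}{604173}\right) = - \frac{479}{235627470}$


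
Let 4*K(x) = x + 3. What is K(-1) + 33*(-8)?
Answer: -527/2 ≈ -263.50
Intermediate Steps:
K(x) = ¾ + x/4 (K(x) = (x + 3)/4 = (3 + x)/4 = ¾ + x/4)
K(-1) + 33*(-8) = (¾ + (¼)*(-1)) + 33*(-8) = (¾ - ¼) - 264 = ½ - 264 = -527/2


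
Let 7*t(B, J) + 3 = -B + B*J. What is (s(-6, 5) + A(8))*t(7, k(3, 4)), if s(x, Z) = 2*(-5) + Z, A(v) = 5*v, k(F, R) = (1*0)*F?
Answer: -50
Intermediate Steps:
k(F, R) = 0 (k(F, R) = 0*F = 0)
t(B, J) = -3/7 - B/7 + B*J/7 (t(B, J) = -3/7 + (-B + B*J)/7 = -3/7 + (-B/7 + B*J/7) = -3/7 - B/7 + B*J/7)
s(x, Z) = -10 + Z
(s(-6, 5) + A(8))*t(7, k(3, 4)) = ((-10 + 5) + 5*8)*(-3/7 - 1/7*7 + (1/7)*7*0) = (-5 + 40)*(-3/7 - 1 + 0) = 35*(-10/7) = -50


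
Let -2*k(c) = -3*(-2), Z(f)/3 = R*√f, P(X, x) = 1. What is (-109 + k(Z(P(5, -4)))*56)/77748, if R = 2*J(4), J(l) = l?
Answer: -277/77748 ≈ -0.0035628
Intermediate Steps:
R = 8 (R = 2*4 = 8)
Z(f) = 24*√f (Z(f) = 3*(8*√f) = 24*√f)
k(c) = -3 (k(c) = -(-3)*(-2)/2 = -½*6 = -3)
(-109 + k(Z(P(5, -4)))*56)/77748 = (-109 - 3*56)/77748 = (-109 - 168)*(1/77748) = -277*1/77748 = -277/77748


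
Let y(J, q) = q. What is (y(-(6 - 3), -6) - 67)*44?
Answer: -3212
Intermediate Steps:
(y(-(6 - 3), -6) - 67)*44 = (-6 - 67)*44 = -73*44 = -3212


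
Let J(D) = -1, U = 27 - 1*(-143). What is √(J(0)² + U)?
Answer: 3*√19 ≈ 13.077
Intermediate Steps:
U = 170 (U = 27 + 143 = 170)
√(J(0)² + U) = √((-1)² + 170) = √(1 + 170) = √171 = 3*√19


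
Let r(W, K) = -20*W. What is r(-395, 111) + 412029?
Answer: 419929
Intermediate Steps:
r(-395, 111) + 412029 = -20*(-395) + 412029 = 7900 + 412029 = 419929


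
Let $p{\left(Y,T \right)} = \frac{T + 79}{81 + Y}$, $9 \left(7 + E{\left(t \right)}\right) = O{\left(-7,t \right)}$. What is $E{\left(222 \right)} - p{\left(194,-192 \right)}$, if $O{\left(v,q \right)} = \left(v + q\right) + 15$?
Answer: $\frac{46942}{2475} \approx 18.966$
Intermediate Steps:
$O{\left(v,q \right)} = 15 + q + v$ ($O{\left(v,q \right)} = \left(q + v\right) + 15 = 15 + q + v$)
$E{\left(t \right)} = - \frac{55}{9} + \frac{t}{9}$ ($E{\left(t \right)} = -7 + \frac{15 + t - 7}{9} = -7 + \frac{8 + t}{9} = -7 + \left(\frac{8}{9} + \frac{t}{9}\right) = - \frac{55}{9} + \frac{t}{9}$)
$p{\left(Y,T \right)} = \frac{79 + T}{81 + Y}$
$E{\left(222 \right)} - p{\left(194,-192 \right)} = \left(- \frac{55}{9} + \frac{1}{9} \cdot 222\right) - \frac{79 - 192}{81 + 194} = \left(- \frac{55}{9} + \frac{74}{3}\right) - \frac{1}{275} \left(-113\right) = \frac{167}{9} - \frac{1}{275} \left(-113\right) = \frac{167}{9} - - \frac{113}{275} = \frac{167}{9} + \frac{113}{275} = \frac{46942}{2475}$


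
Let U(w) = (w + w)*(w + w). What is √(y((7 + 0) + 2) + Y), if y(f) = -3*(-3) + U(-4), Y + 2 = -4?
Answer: √67 ≈ 8.1853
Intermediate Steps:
Y = -6 (Y = -2 - 4 = -6)
U(w) = 4*w² (U(w) = (2*w)*(2*w) = 4*w²)
y(f) = 73 (y(f) = -3*(-3) + 4*(-4)² = 9 + 4*16 = 9 + 64 = 73)
√(y((7 + 0) + 2) + Y) = √(73 - 6) = √67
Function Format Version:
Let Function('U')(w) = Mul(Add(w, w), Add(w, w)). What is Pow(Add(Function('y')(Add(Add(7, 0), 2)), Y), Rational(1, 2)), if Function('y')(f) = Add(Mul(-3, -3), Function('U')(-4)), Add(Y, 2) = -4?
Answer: Pow(67, Rational(1, 2)) ≈ 8.1853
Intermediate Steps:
Y = -6 (Y = Add(-2, -4) = -6)
Function('U')(w) = Mul(4, Pow(w, 2)) (Function('U')(w) = Mul(Mul(2, w), Mul(2, w)) = Mul(4, Pow(w, 2)))
Function('y')(f) = 73 (Function('y')(f) = Add(Mul(-3, -3), Mul(4, Pow(-4, 2))) = Add(9, Mul(4, 16)) = Add(9, 64) = 73)
Pow(Add(Function('y')(Add(Add(7, 0), 2)), Y), Rational(1, 2)) = Pow(Add(73, -6), Rational(1, 2)) = Pow(67, Rational(1, 2))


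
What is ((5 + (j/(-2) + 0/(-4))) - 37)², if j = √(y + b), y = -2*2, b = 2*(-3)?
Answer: (64 + I*√10)²/4 ≈ 1021.5 + 101.19*I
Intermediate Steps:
b = -6
y = -4
j = I*√10 (j = √(-4 - 6) = √(-10) = I*√10 ≈ 3.1623*I)
((5 + (j/(-2) + 0/(-4))) - 37)² = ((5 + ((I*√10)/(-2) + 0/(-4))) - 37)² = ((5 + ((I*√10)*(-½) + 0*(-¼))) - 37)² = ((5 + (-I*√10/2 + 0)) - 37)² = ((5 - I*√10/2) - 37)² = (-32 - I*√10/2)²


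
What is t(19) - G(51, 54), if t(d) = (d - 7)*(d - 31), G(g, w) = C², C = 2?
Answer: -148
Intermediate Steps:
G(g, w) = 4 (G(g, w) = 2² = 4)
t(d) = (-31 + d)*(-7 + d) (t(d) = (-7 + d)*(-31 + d) = (-31 + d)*(-7 + d))
t(19) - G(51, 54) = (217 + 19² - 38*19) - 1*4 = (217 + 361 - 722) - 4 = -144 - 4 = -148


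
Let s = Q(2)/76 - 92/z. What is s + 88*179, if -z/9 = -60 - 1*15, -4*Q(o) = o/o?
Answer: 3232281757/205200 ≈ 15752.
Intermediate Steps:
Q(o) = -¼ (Q(o) = -o/(4*o) = -¼*1 = -¼)
z = 675 (z = -9*(-60 - 1*15) = -9*(-60 - 15) = -9*(-75) = 675)
s = -28643/205200 (s = -¼/76 - 92/675 = -¼*1/76 - 92*1/675 = -1/304 - 92/675 = -28643/205200 ≈ -0.13959)
s + 88*179 = -28643/205200 + 88*179 = -28643/205200 + 15752 = 3232281757/205200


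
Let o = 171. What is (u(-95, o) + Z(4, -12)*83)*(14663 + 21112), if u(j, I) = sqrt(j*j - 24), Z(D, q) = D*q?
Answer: -142527600 + 35775*sqrt(9001) ≈ -1.3913e+8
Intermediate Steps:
u(j, I) = sqrt(-24 + j**2) (u(j, I) = sqrt(j**2 - 24) = sqrt(-24 + j**2))
(u(-95, o) + Z(4, -12)*83)*(14663 + 21112) = (sqrt(-24 + (-95)**2) + (4*(-12))*83)*(14663 + 21112) = (sqrt(-24 + 9025) - 48*83)*35775 = (sqrt(9001) - 3984)*35775 = (-3984 + sqrt(9001))*35775 = -142527600 + 35775*sqrt(9001)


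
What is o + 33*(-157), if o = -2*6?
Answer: -5193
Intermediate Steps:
o = -12
o + 33*(-157) = -12 + 33*(-157) = -12 - 5181 = -5193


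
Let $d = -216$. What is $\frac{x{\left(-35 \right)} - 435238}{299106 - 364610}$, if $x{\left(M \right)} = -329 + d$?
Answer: $\frac{435783}{65504} \approx 6.6528$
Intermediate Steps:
$x{\left(M \right)} = -545$ ($x{\left(M \right)} = -329 - 216 = -545$)
$\frac{x{\left(-35 \right)} - 435238}{299106 - 364610} = \frac{-545 - 435238}{299106 - 364610} = - \frac{435783}{-65504} = \left(-435783\right) \left(- \frac{1}{65504}\right) = \frac{435783}{65504}$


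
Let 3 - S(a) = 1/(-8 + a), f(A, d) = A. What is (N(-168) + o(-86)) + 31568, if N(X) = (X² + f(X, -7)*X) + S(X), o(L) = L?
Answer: 15476209/176 ≈ 87933.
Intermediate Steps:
S(a) = 3 - 1/(-8 + a)
N(X) = 2*X² + (-25 + 3*X)/(-8 + X) (N(X) = (X² + X*X) + (-25 + 3*X)/(-8 + X) = (X² + X²) + (-25 + 3*X)/(-8 + X) = 2*X² + (-25 + 3*X)/(-8 + X))
(N(-168) + o(-86)) + 31568 = ((-25 + 3*(-168) + 2*(-168)²*(-8 - 168))/(-8 - 168) - 86) + 31568 = ((-25 - 504 + 2*28224*(-176))/(-176) - 86) + 31568 = (-(-25 - 504 - 9934848)/176 - 86) + 31568 = (-1/176*(-9935377) - 86) + 31568 = (9935377/176 - 86) + 31568 = 9920241/176 + 31568 = 15476209/176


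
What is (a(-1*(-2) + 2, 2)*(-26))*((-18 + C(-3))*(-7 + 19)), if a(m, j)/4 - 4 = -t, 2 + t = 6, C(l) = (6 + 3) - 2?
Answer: 0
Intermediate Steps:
C(l) = 7 (C(l) = 9 - 2 = 7)
t = 4 (t = -2 + 6 = 4)
a(m, j) = 0 (a(m, j) = 16 + 4*(-1*4) = 16 + 4*(-4) = 16 - 16 = 0)
(a(-1*(-2) + 2, 2)*(-26))*((-18 + C(-3))*(-7 + 19)) = (0*(-26))*((-18 + 7)*(-7 + 19)) = 0*(-11*12) = 0*(-132) = 0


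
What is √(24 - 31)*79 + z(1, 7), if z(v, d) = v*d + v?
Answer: 8 + 79*I*√7 ≈ 8.0 + 209.01*I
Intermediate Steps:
z(v, d) = v + d*v (z(v, d) = d*v + v = v + d*v)
√(24 - 31)*79 + z(1, 7) = √(24 - 31)*79 + 1*(1 + 7) = √(-7)*79 + 1*8 = (I*√7)*79 + 8 = 79*I*√7 + 8 = 8 + 79*I*√7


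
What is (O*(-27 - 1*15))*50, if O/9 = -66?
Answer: 1247400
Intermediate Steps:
O = -594 (O = 9*(-66) = -594)
(O*(-27 - 1*15))*50 = -594*(-27 - 1*15)*50 = -594*(-27 - 15)*50 = -594*(-42)*50 = 24948*50 = 1247400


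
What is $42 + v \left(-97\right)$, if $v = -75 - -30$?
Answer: $4407$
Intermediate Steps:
$v = -45$ ($v = -75 + 30 = -45$)
$42 + v \left(-97\right) = 42 - -4365 = 42 + 4365 = 4407$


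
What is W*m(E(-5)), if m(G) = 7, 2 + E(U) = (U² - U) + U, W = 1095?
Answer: 7665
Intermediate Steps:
E(U) = -2 + U² (E(U) = -2 + ((U² - U) + U) = -2 + U²)
W*m(E(-5)) = 1095*7 = 7665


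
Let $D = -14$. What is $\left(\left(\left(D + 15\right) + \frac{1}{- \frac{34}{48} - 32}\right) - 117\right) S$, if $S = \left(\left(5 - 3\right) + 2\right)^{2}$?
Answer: $- \frac{1457344}{785} \approx -1856.5$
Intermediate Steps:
$S = 16$ ($S = \left(\left(5 - 3\right) + 2\right)^{2} = \left(2 + 2\right)^{2} = 4^{2} = 16$)
$\left(\left(\left(D + 15\right) + \frac{1}{- \frac{34}{48} - 32}\right) - 117\right) S = \left(\left(\left(-14 + 15\right) + \frac{1}{- \frac{34}{48} - 32}\right) - 117\right) 16 = \left(\left(1 + \frac{1}{\left(-34\right) \frac{1}{48} - 32}\right) - 117\right) 16 = \left(\left(1 + \frac{1}{- \frac{17}{24} - 32}\right) - 117\right) 16 = \left(\left(1 + \frac{1}{- \frac{785}{24}}\right) - 117\right) 16 = \left(\left(1 - \frac{24}{785}\right) - 117\right) 16 = \left(\frac{761}{785} - 117\right) 16 = \left(- \frac{91084}{785}\right) 16 = - \frac{1457344}{785}$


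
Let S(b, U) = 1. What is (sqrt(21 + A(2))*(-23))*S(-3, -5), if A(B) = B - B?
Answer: -23*sqrt(21) ≈ -105.40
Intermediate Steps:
A(B) = 0
(sqrt(21 + A(2))*(-23))*S(-3, -5) = (sqrt(21 + 0)*(-23))*1 = (sqrt(21)*(-23))*1 = -23*sqrt(21)*1 = -23*sqrt(21)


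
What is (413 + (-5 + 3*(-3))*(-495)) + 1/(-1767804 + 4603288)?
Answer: 20820959013/2835484 ≈ 7343.0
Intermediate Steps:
(413 + (-5 + 3*(-3))*(-495)) + 1/(-1767804 + 4603288) = (413 + (-5 - 9)*(-495)) + 1/2835484 = (413 - 14*(-495)) + 1/2835484 = (413 + 6930) + 1/2835484 = 7343 + 1/2835484 = 20820959013/2835484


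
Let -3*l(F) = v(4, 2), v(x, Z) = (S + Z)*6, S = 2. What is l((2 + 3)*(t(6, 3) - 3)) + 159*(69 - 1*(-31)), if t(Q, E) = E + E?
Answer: 15892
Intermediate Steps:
t(Q, E) = 2*E
v(x, Z) = 12 + 6*Z (v(x, Z) = (2 + Z)*6 = 12 + 6*Z)
l(F) = -8 (l(F) = -(12 + 6*2)/3 = -(12 + 12)/3 = -⅓*24 = -8)
l((2 + 3)*(t(6, 3) - 3)) + 159*(69 - 1*(-31)) = -8 + 159*(69 - 1*(-31)) = -8 + 159*(69 + 31) = -8 + 159*100 = -8 + 15900 = 15892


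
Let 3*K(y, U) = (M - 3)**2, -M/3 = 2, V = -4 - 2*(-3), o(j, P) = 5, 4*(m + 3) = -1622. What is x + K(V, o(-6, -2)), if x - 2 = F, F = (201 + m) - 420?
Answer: -1197/2 ≈ -598.50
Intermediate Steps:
m = -817/2 (m = -3 + (1/4)*(-1622) = -3 - 811/2 = -817/2 ≈ -408.50)
F = -1255/2 (F = (201 - 817/2) - 420 = -415/2 - 420 = -1255/2 ≈ -627.50)
V = 2 (V = -4 + 6 = 2)
M = -6 (M = -3*2 = -6)
K(y, U) = 27 (K(y, U) = (-6 - 3)**2/3 = (1/3)*(-9)**2 = (1/3)*81 = 27)
x = -1251/2 (x = 2 - 1255/2 = -1251/2 ≈ -625.50)
x + K(V, o(-6, -2)) = -1251/2 + 27 = -1197/2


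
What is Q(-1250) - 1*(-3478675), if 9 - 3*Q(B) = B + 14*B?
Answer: 3484928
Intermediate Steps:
Q(B) = 3 - 5*B (Q(B) = 3 - (B + 14*B)/3 = 3 - 5*B)
Q(-1250) - 1*(-3478675) = (3 - 5*(-1250)) - 1*(-3478675) = (3 + 6250) + 3478675 = 6253 + 3478675 = 3484928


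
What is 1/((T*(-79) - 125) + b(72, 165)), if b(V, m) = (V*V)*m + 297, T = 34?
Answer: 1/852846 ≈ 1.1725e-6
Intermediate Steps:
b(V, m) = 297 + m*V² (b(V, m) = V²*m + 297 = m*V² + 297 = 297 + m*V²)
1/((T*(-79) - 125) + b(72, 165)) = 1/((34*(-79) - 125) + (297 + 165*72²)) = 1/((-2686 - 125) + (297 + 165*5184)) = 1/(-2811 + (297 + 855360)) = 1/(-2811 + 855657) = 1/852846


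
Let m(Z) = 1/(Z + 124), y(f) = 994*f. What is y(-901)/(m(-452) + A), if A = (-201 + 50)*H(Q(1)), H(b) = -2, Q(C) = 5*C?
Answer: -293754832/99055 ≈ -2965.6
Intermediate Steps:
m(Z) = 1/(124 + Z)
A = 302 (A = (-201 + 50)*(-2) = -151*(-2) = 302)
y(-901)/(m(-452) + A) = (994*(-901))/(1/(124 - 452) + 302) = -895594/(1/(-328) + 302) = -895594/(-1/328 + 302) = -895594/99055/328 = -895594*328/99055 = -293754832/99055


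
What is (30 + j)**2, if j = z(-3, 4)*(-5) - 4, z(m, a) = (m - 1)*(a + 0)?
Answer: 11236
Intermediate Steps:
z(m, a) = a*(-1 + m) (z(m, a) = (-1 + m)*a = a*(-1 + m))
j = 76 (j = (4*(-1 - 3))*(-5) - 4 = (4*(-4))*(-5) - 4 = -16*(-5) - 4 = 80 - 4 = 76)
(30 + j)**2 = (30 + 76)**2 = 106**2 = 11236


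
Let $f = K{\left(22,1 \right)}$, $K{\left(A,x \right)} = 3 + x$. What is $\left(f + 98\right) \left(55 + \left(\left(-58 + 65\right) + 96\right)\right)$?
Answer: $16116$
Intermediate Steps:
$f = 4$ ($f = 3 + 1 = 4$)
$\left(f + 98\right) \left(55 + \left(\left(-58 + 65\right) + 96\right)\right) = \left(4 + 98\right) \left(55 + \left(\left(-58 + 65\right) + 96\right)\right) = 102 \left(55 + \left(7 + 96\right)\right) = 102 \left(55 + 103\right) = 102 \cdot 158 = 16116$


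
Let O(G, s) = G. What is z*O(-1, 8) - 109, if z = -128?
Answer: 19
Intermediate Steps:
z*O(-1, 8) - 109 = -128*(-1) - 109 = 128 - 109 = 19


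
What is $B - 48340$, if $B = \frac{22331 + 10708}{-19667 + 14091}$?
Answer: $- \frac{269576879}{5576} \approx -48346.0$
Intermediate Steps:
$B = - \frac{33039}{5576}$ ($B = \frac{33039}{-5576} = 33039 \left(- \frac{1}{5576}\right) = - \frac{33039}{5576} \approx -5.9252$)
$B - 48340 = - \frac{33039}{5576} - 48340 = - \frac{269576879}{5576}$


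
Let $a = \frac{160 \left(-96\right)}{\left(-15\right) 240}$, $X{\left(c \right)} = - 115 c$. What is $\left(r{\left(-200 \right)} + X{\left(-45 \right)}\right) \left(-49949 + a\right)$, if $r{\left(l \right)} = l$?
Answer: $- \frac{745425145}{3} \approx -2.4848 \cdot 10^{8}$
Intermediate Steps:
$a = \frac{64}{15}$ ($a = - \frac{15360}{-3600} = \left(-15360\right) \left(- \frac{1}{3600}\right) = \frac{64}{15} \approx 4.2667$)
$\left(r{\left(-200 \right)} + X{\left(-45 \right)}\right) \left(-49949 + a\right) = \left(-200 - -5175\right) \left(-49949 + \frac{64}{15}\right) = \left(-200 + 5175\right) \left(- \frac{749171}{15}\right) = 4975 \left(- \frac{749171}{15}\right) = - \frac{745425145}{3}$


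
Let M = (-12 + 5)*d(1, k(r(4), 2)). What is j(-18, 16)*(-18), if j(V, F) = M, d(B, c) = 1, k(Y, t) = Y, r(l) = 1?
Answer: 126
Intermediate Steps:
M = -7 (M = (-12 + 5)*1 = -7*1 = -7)
j(V, F) = -7
j(-18, 16)*(-18) = -7*(-18) = 126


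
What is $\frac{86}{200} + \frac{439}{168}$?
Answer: $\frac{12781}{4200} \approx 3.0431$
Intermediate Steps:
$\frac{86}{200} + \frac{439}{168} = 86 \cdot \frac{1}{200} + 439 \cdot \frac{1}{168} = \frac{43}{100} + \frac{439}{168} = \frac{12781}{4200}$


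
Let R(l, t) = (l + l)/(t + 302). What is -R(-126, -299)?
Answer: 84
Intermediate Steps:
R(l, t) = 2*l/(302 + t) (R(l, t) = (2*l)/(302 + t) = 2*l/(302 + t))
-R(-126, -299) = -2*(-126)/(302 - 299) = -2*(-126)/3 = -1*(-84) = 84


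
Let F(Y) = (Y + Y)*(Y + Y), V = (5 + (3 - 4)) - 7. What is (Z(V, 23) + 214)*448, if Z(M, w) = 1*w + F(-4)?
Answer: 134848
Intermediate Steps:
V = -3 (V = (5 - 1) - 7 = 4 - 7 = -3)
F(Y) = 4*Y**2 (F(Y) = (2*Y)*(2*Y) = 4*Y**2)
Z(M, w) = 64 + w (Z(M, w) = 1*w + 4*(-4)**2 = w + 4*16 = w + 64 = 64 + w)
(Z(V, 23) + 214)*448 = ((64 + 23) + 214)*448 = (87 + 214)*448 = 301*448 = 134848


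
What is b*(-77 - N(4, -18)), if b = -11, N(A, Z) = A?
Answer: 891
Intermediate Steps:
b*(-77 - N(4, -18)) = -11*(-77 - 1*4) = -11*(-77 - 4) = -11*(-81) = 891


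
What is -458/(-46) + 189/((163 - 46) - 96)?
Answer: 436/23 ≈ 18.957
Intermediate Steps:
-458/(-46) + 189/((163 - 46) - 96) = -458*(-1/46) + 189/(117 - 96) = 229/23 + 189/21 = 229/23 + 189*(1/21) = 229/23 + 9 = 436/23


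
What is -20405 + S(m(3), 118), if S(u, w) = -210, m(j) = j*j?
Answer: -20615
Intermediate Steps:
m(j) = j**2
-20405 + S(m(3), 118) = -20405 - 210 = -20615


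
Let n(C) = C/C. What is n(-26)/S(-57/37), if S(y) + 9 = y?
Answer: -37/390 ≈ -0.094872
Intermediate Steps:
S(y) = -9 + y
n(C) = 1
n(-26)/S(-57/37) = 1/(-9 - 57/37) = 1/(-390/37) = 1*(-37/390) = -37/390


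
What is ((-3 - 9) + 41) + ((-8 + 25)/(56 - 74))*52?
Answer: -181/9 ≈ -20.111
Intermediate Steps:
((-3 - 9) + 41) + ((-8 + 25)/(56 - 74))*52 = (-12 + 41) + (17/(-18))*52 = 29 + (17*(-1/18))*52 = 29 - 17/18*52 = 29 - 442/9 = -181/9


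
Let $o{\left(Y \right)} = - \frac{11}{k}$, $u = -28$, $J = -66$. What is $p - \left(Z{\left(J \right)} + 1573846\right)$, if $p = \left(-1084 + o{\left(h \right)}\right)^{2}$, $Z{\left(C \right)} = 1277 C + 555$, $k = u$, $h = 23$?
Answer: $- \frac{247677015}{784} \approx -3.1591 \cdot 10^{5}$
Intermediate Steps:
$k = -28$
$o{\left(Y \right)} = \frac{11}{28}$ ($o{\left(Y \right)} = - \frac{11}{-28} = \left(-11\right) \left(- \frac{1}{28}\right) = \frac{11}{28}$)
$Z{\left(C \right)} = 555 + 1277 C$
$p = \frac{920576281}{784}$ ($p = \left(-1084 + \frac{11}{28}\right)^{2} = \left(- \frac{30341}{28}\right)^{2} = \frac{920576281}{784} \approx 1.1742 \cdot 10^{6}$)
$p - \left(Z{\left(J \right)} + 1573846\right) = \frac{920576281}{784} - \left(\left(555 + 1277 \left(-66\right)\right) + 1573846\right) = \frac{920576281}{784} - \left(\left(555 - 84282\right) + 1573846\right) = \frac{920576281}{784} - \left(-83727 + 1573846\right) = \frac{920576281}{784} - 1490119 = - \frac{247677015}{784}$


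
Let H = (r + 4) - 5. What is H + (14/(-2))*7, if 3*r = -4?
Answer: -154/3 ≈ -51.333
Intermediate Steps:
r = -4/3 (r = (⅓)*(-4) = -4/3 ≈ -1.3333)
H = -7/3 (H = (-4/3 + 4) - 5 = 8/3 - 5 = -7/3 ≈ -2.3333)
H + (14/(-2))*7 = -7/3 + (14/(-2))*7 = -7/3 + (14*(-½))*7 = -7/3 - 7*7 = -7/3 - 49 = -154/3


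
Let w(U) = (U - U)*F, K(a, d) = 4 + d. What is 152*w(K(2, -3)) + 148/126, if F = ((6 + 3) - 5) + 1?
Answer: 74/63 ≈ 1.1746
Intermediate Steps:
F = 5 (F = (9 - 5) + 1 = 4 + 1 = 5)
w(U) = 0 (w(U) = (U - U)*5 = 0*5 = 0)
152*w(K(2, -3)) + 148/126 = 152*0 + 148/126 = 0 + 148*(1/126) = 0 + 74/63 = 74/63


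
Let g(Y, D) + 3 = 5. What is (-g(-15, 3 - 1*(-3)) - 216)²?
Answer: 47524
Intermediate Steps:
g(Y, D) = 2 (g(Y, D) = -3 + 5 = 2)
(-g(-15, 3 - 1*(-3)) - 216)² = (-1*2 - 216)² = (-2 - 216)² = (-218)² = 47524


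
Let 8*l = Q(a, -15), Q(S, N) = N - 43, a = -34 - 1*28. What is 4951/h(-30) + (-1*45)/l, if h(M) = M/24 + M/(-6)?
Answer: 577016/435 ≈ 1326.5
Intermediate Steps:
a = -62 (a = -34 - 28 = -62)
Q(S, N) = -43 + N
h(M) = -M/8 (h(M) = M*(1/24) + M*(-⅙) = M/24 - M/6 = -M/8)
l = -29/4 (l = (-43 - 15)/8 = (⅛)*(-58) = -29/4 ≈ -7.2500)
4951/h(-30) + (-1*45)/l = 4951/((-⅛*(-30))) + (-1*45)/(-29/4) = 4951/(15/4) - 45*(-4/29) = 4951*(4/15) + 180/29 = 19804/15 + 180/29 = 577016/435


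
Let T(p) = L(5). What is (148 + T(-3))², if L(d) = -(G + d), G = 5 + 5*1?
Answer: 17689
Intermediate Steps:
G = 10 (G = 5 + 5 = 10)
L(d) = -10 - d (L(d) = -(10 + d) = -10 - d)
T(p) = -15 (T(p) = -10 - 1*5 = -10 - 5 = -15)
(148 + T(-3))² = (148 - 15)² = 133² = 17689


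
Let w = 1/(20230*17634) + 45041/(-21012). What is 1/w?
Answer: -6123964910/13127236967 ≈ -0.46651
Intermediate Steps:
w = -13127236967/6123964910 (w = (1/20230)*(1/17634) + 45041*(-1/21012) = 1/356735820 - 45041/21012 = -13127236967/6123964910 ≈ -2.1436)
1/w = 1/(-13127236967/6123964910) = -6123964910/13127236967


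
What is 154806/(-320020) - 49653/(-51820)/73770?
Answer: -9862841855589/20389335053800 ≈ -0.48373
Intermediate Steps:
154806/(-320020) - 49653/(-51820)/73770 = 154806*(-1/320020) - 49653*(-1/51820)*(1/73770) = -77403/160010 + (49653/51820)*(1/73770) = -77403/160010 + 16551/1274253800 = -9862841855589/20389335053800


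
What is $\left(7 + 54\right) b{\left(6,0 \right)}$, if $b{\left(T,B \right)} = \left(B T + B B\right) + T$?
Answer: $366$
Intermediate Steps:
$b{\left(T,B \right)} = T + B^{2} + B T$ ($b{\left(T,B \right)} = \left(B T + B^{2}\right) + T = \left(B^{2} + B T\right) + T = T + B^{2} + B T$)
$\left(7 + 54\right) b{\left(6,0 \right)} = \left(7 + 54\right) \left(6 + 0^{2} + 0 \cdot 6\right) = 61 \left(6 + 0 + 0\right) = 61 \cdot 6 = 366$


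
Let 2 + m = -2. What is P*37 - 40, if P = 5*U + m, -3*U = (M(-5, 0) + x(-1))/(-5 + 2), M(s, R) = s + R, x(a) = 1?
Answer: -2432/9 ≈ -270.22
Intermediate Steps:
M(s, R) = R + s
m = -4 (m = -2 - 2 = -4)
U = -4/9 (U = -((0 - 5) + 1)/(3*(-5 + 2)) = -(-5 + 1)/(3*(-3)) = -(-4)*(-1)/(3*3) = -⅓*4/3 = -4/9 ≈ -0.44444)
P = -56/9 (P = 5*(-4/9) - 4 = -20/9 - 4 = -56/9 ≈ -6.2222)
P*37 - 40 = -56/9*37 - 40 = -2072/9 - 40 = -2432/9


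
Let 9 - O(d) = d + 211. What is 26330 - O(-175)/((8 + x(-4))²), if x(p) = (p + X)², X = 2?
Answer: 421283/16 ≈ 26330.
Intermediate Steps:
O(d) = -202 - d (O(d) = 9 - (d + 211) = 9 - (211 + d) = 9 + (-211 - d) = -202 - d)
x(p) = (2 + p)² (x(p) = (p + 2)² = (2 + p)²)
26330 - O(-175)/((8 + x(-4))²) = 26330 - (-202 - 1*(-175))/((8 + (2 - 4)²)²) = 26330 - (-202 + 175)/((8 + (-2)²)²) = 26330 - (-27)/((8 + 4)²) = 26330 - (-27)/(12²) = 26330 - (-27)/144 = 26330 - 1*(-3/16) = 26330 + 3/16 = 421283/16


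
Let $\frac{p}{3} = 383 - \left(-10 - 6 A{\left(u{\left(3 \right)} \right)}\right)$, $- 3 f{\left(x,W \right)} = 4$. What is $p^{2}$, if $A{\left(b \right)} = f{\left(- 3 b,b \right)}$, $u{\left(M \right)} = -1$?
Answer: $1334025$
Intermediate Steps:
$f{\left(x,W \right)} = - \frac{4}{3}$ ($f{\left(x,W \right)} = \left(- \frac{1}{3}\right) 4 = - \frac{4}{3}$)
$A{\left(b \right)} = - \frac{4}{3}$
$p = 1155$ ($p = 3 \left(383 - \left(-10 - -8\right)\right) = 3 \left(383 - \left(-10 + 8\right)\right) = 3 \left(383 - -2\right) = 3 \left(383 + 2\right) = 3 \cdot 385 = 1155$)
$p^{2} = 1155^{2} = 1334025$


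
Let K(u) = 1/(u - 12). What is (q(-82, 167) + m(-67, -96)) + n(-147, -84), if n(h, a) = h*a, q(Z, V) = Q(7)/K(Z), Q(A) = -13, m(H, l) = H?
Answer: 13503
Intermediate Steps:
K(u) = 1/(-12 + u)
q(Z, V) = 156 - 13*Z (q(Z, V) = -(-156 + 13*Z) = -13*(-12 + Z) = 156 - 13*Z)
n(h, a) = a*h
(q(-82, 167) + m(-67, -96)) + n(-147, -84) = ((156 - 13*(-82)) - 67) - 84*(-147) = ((156 + 1066) - 67) + 12348 = (1222 - 67) + 12348 = 1155 + 12348 = 13503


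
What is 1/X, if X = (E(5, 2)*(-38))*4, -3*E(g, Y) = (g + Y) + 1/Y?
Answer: 1/380 ≈ 0.0026316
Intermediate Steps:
E(g, Y) = -Y/3 - g/3 - 1/(3*Y) (E(g, Y) = -((g + Y) + 1/Y)/3 = -((Y + g) + 1/Y)/3 = -(Y + g + 1/Y)/3 = -Y/3 - g/3 - 1/(3*Y))
X = 380 (X = (((1/3)*(-1 - 1*2*(2 + 5))/2)*(-38))*4 = (((1/3)*(1/2)*(-1 - 1*2*7))*(-38))*4 = (((1/3)*(1/2)*(-1 - 14))*(-38))*4 = (((1/3)*(1/2)*(-15))*(-38))*4 = -5/2*(-38)*4 = 95*4 = 380)
1/X = 1/380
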